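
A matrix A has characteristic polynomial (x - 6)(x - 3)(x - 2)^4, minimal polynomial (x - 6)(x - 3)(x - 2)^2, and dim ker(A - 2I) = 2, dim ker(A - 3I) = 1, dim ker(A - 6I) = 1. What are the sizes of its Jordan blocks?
Jordan blocks: (2, 2), (2, 2), (3, 1), (6, 1)

λ = 2: algebraic multiplicity 4 (exponent in χ_A), largest block size 2 (exponent in m_A), 2 blocks (geometric multiplicity). These force block sizes [2, 2].
λ = 3: algebraic multiplicity 1 (exponent in χ_A), largest block size 1 (exponent in m_A), 1 block (geometric multiplicity). This forces block sizes [1].
λ = 6: algebraic multiplicity 1 (exponent in χ_A), largest block size 1 (exponent in m_A), 1 block (geometric multiplicity). This forces block sizes [1].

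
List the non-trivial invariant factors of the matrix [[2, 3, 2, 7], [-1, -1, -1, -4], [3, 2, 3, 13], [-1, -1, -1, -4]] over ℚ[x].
x^2, x^2

The Jordan structure of A has elementary divisors x^2, x^2. Arranging the block sizes at each eigenvalue in decreasing order and taking row products gives the invariant factors.

Invariant factors (smallest first, each dividing the next): x^2, x^2.

Check: the last factor x^2 is the minimal polynomial, and the product x^4 is the characteristic polynomial.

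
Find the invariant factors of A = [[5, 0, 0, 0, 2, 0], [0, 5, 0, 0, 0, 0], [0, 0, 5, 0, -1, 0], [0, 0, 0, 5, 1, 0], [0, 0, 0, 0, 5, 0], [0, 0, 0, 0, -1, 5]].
x - 5, x - 5, x - 5, x - 5, (x - 5)^2

The Jordan structure of A has elementary divisors (x - 5)^2, (x - 5), (x - 5), (x - 5), (x - 5). Arranging the block sizes at each eigenvalue in decreasing order and taking row products gives the invariant factors.

Invariant factors (smallest first, each dividing the next): x - 5, x - 5, x - 5, x - 5, (x - 5)^2.

Check: the last factor (x - 5)^2 is the minimal polynomial, and the product (x - 5)^6 is the characteristic polynomial.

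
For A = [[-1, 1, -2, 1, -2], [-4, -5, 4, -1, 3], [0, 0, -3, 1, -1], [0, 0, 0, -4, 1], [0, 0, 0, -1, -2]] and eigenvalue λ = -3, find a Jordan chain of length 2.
We seek v_1 ∈ ker((A + 3I)^2) \ ker(A + 3I), then set v_{i+1} = (A + 3I) v_i.

One such chain is v_1 = [[0, 1, 0, 0, 0]]^T, v_2 = [[1, -2, 0, 0, 0]]^T. Check: (A + 3I) v_2 = [[0, 0, 0, 0, 0]]^T = 0.

v_1 = [[0, 1, 0, 0, 0]]^T, v_2 = [[1, -2, 0, 0, 0]]^T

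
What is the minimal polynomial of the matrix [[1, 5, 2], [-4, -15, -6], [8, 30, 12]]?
m_A(x) = x(x + 1)^2

The characteristic polynomial factors as x(x + 1)^2. The minimal polynomial is ∏(x - λ)^{k_λ} where k_λ is the size of the largest Jordan block at λ.

For λ = -1: rank(A + I) = 2, and the largest Jordan block has size 2 (the smallest k with rank((A + I)^k) = rank((A + I)^(k+1))).
For λ = 0: rank(A) = 2, and the largest Jordan block has size 1 (the smallest k with rank(A^k) = rank(A^(k+1))).

So m_A(x) = x(x + 1)^2.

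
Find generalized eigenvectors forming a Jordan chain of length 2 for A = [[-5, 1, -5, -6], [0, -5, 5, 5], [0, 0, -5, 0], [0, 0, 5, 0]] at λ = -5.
We seek v_1 ∈ ker((A + 5I)^2) \ ker(A + 5I), then set v_{i+1} = (A + 5I) v_i.

One such chain is v_1 = [[0, 1, 0, 0]]^T, v_2 = [[1, 0, 0, 0]]^T. Check: (A + 5I) v_2 = [[0, 0, 0, 0]]^T = 0.

v_1 = [[0, 1, 0, 0]]^T, v_2 = [[1, 0, 0, 0]]^T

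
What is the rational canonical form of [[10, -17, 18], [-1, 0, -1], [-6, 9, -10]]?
R = [[0, 0, -4], [1, 0, 0], [0, 1, 0]]

The invariant factors of A (the non-unit diagonal entries of the Smith normal form of xI - A over ℚ[x]) are x^3 + 4, each dividing the next. The characteristic polynomial is their product, x^3 + 4.

The rational canonical form is the block-diagonal matrix of companion matrices C(f_i):
R = [[0, 0, -4], [1, 0, 0], [0, 1, 0]].

Note the characteristic polynomial does not split into linear factors over ℚ, so A has no Jordan form over ℚ; the rational canonical form exists over any field.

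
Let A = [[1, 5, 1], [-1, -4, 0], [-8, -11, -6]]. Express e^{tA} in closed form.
e^{tA} = [[(3*t^2 + 8*t + 2)*e^{-3*t}/2, t*(2*t + 5)*e^{-3*t}, t*(t + 2)*e^{-3*t}/2], [t*(-3*t - 2)*e^{-3*t}/2, (-2*t^2 - t + 1)*e^{-3*t}, -t^2*e^{-3*t}/2], [t*(3*t - 16)*e^{-3*t}/2, t*(2*t - 11)*e^{-3*t}, (t^2 - 6*t + 2)*e^{-3*t}/2]]

A has Jordan form J = [[-3, 1, 0], [0, -3, 1], [0, 0, -3]] with A = PJP^{-1}, so e^{tA} = P e^{tJ} P^{-1}.

For a Jordan block J_k(λ), e^{tJ_k(λ)} = e^{λt} · (I + tN + t^2 N^2/2! + ... + t^{k-1} N^{k-1}/(k-1)!) where N is the nilpotent superdiagonal part.

Assembling the blocks and conjugating back gives the entries of e^{tA} as shown above.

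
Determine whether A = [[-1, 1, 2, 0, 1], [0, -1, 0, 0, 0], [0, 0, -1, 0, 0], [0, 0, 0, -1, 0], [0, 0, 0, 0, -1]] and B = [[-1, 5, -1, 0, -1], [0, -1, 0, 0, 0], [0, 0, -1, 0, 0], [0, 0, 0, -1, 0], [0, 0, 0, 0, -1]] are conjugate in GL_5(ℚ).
Yes.

Two matrices over a field are similar if and only if they have the same invariant factors.

Both A and B have characteristic polynomial (x + 1)^5 and minimal polynomial (x + 1)^2. Computing further, both have invariant factors x + 1, x + 1, x + 1, (x + 1)^2. Hence A and B are similar.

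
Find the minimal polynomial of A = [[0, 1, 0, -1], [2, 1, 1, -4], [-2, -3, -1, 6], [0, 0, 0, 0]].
The characteristic polynomial factors as x^4. The minimal polynomial is ∏(x - λ)^{k_λ} where k_λ is the size of the largest Jordan block at λ.

For λ = 0: rank(A) = 2, and the largest Jordan block has size 3 (the smallest k with rank(A^k) = rank(A^(k+1))).

So m_A(x) = x^3.

m_A(x) = x^3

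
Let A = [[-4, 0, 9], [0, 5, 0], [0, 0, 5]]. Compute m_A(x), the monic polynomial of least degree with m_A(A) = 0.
The characteristic polynomial factors as (x - 5)^2(x + 4). The minimal polynomial is ∏(x - λ)^{k_λ} where k_λ is the size of the largest Jordan block at λ.

For λ = -4: rank(A + 4I) = 2, and the largest Jordan block has size 1 (the smallest k with rank((A + 4I)^k) = rank((A + 4I)^(k+1))).
For λ = 5: rank(A - 5I) = 1, and the largest Jordan block has size 1 (the smallest k with rank((A - 5I)^k) = rank((A - 5I)^(k+1))).

So m_A(x) = (x - 5)(x + 4).

m_A(x) = (x - 5)(x + 4)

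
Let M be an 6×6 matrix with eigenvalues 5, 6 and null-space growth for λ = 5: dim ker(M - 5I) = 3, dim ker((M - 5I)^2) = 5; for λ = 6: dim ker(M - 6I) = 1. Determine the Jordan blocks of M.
Jordan blocks: (5, 2), (5, 2), (5, 1), (6, 1)

λ = 5: successive nullity increments [3, 2] count blocks of size ≥ k; block sizes are [2, 2, 1].
λ = 6: successive nullity increments [1] count blocks of size ≥ k; block sizes are [1].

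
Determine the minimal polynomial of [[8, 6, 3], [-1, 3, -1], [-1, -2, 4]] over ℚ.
m_A(x) = (x - 5)^2

The characteristic polynomial factors as (x - 5)^3. The minimal polynomial is ∏(x - λ)^{k_λ} where k_λ is the size of the largest Jordan block at λ.

For λ = 5: rank(A - 5I) = 1, and the largest Jordan block has size 2 (the smallest k with rank((A - 5I)^k) = rank((A - 5I)^(k+1))).

So m_A(x) = (x - 5)^2.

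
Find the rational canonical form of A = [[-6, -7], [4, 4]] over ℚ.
R = [[0, -4], [1, -2]]

The invariant factors of A (the non-unit diagonal entries of the Smith normal form of xI - A over ℚ[x]) are x^2 + 2x + 4, each dividing the next. The characteristic polynomial is their product, x^2 + 2x + 4.

The rational canonical form is the block-diagonal matrix of companion matrices C(f_i):
R = [[0, -4], [1, -2]].

Note the characteristic polynomial does not split into linear factors over ℚ, so A has no Jordan form over ℚ; the rational canonical form exists over any field.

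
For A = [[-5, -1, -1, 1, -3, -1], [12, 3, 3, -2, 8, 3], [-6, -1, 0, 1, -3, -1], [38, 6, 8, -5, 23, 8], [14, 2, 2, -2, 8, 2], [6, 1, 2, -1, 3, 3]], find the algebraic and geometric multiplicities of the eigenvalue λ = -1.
algebraic multiplicity 2, geometric multiplicity 1

The characteristic polynomial is (x - 2)^2(x - 1)^2(x + 1)^2, so the factor x + 1 appears with exponent 2: the algebraic multiplicity is 2.

rank(A + I) = 5, so the eigenspace has dimension 6 - 5 = 1: the geometric multiplicity is 1.

Since 1 < 2, A is not diagonalizable.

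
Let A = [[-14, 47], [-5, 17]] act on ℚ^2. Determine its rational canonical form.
The invariant factors of A (the non-unit diagonal entries of the Smith normal form of xI - A over ℚ[x]) are x^2 - 3x - 3, each dividing the next. The characteristic polynomial is their product, x^2 - 3x - 3.

The rational canonical form is the block-diagonal matrix of companion matrices C(f_i):
R = [[0, 3], [1, 3]].

Note the characteristic polynomial does not split into linear factors over ℚ, so A has no Jordan form over ℚ; the rational canonical form exists over any field.

R = [[0, 3], [1, 3]]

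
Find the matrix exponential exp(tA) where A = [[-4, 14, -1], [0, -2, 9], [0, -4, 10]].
e^{tA} = [[e^{-4*t}, ((3 - 10*t)*e^{8*t} - 3)*e^{-4*t}, ((15*t - 2)*e^{8*t} + 2)*e^{-4*t}], [0, (1 - 6*t)*e^{4*t}, 9*t*e^{4*t}], [0, -4*t*e^{4*t}, (6*t + 1)*e^{4*t}]]

A has Jordan form J = [[-4, 0, 0], [0, 4, 1], [0, 0, 4]] with A = PJP^{-1}, so e^{tA} = P e^{tJ} P^{-1}.

For a Jordan block J_k(λ), e^{tJ_k(λ)} = e^{λt} · (I + tN + t^2 N^2/2! + ... + t^{k-1} N^{k-1}/(k-1)!) where N is the nilpotent superdiagonal part.

Assembling the blocks and conjugating back gives the entries of e^{tA} as shown above.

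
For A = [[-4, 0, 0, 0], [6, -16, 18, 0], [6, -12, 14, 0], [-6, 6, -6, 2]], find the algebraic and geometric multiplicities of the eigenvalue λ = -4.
algebraic multiplicity 2, geometric multiplicity 2

The characteristic polynomial is (x - 2)^2(x + 4)^2, so the factor x + 4 appears with exponent 2: the algebraic multiplicity is 2.

rank(A + 4I) = 2, so the eigenspace has dimension 4 - 2 = 2: the geometric multiplicity is 2.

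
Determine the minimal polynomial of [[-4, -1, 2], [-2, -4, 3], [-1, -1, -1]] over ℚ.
The characteristic polynomial factors as (x + 3)^3. The minimal polynomial is ∏(x - λ)^{k_λ} where k_λ is the size of the largest Jordan block at λ.

For λ = -3: rank(A + 3I) = 2, and the largest Jordan block has size 3 (the smallest k with rank((A + 3I)^k) = rank((A + 3I)^(k+1))).

So m_A(x) = (x + 3)^3.

m_A(x) = (x + 3)^3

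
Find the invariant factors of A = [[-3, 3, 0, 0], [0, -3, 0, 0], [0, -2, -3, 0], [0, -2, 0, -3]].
The Jordan structure of A has elementary divisors (x + 3)^2, (x + 3), (x + 3). Arranging the block sizes at each eigenvalue in decreasing order and taking row products gives the invariant factors.

Invariant factors (smallest first, each dividing the next): x + 3, x + 3, (x + 3)^2.

Check: the last factor (x + 3)^2 is the minimal polynomial, and the product (x + 3)^4 is the characteristic polynomial.

x + 3, x + 3, (x + 3)^2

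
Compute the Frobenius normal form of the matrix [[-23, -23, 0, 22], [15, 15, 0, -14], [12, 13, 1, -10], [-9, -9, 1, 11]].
The invariant factors of A (the non-unit diagonal entries of the Smith normal form of xI - A over ℚ[x]) are (x - 4)(x - 1)^2(x + 2), each dividing the next. The characteristic polynomial is their product, (x - 4)(x - 1)^2(x + 2).

The rational canonical form is the block-diagonal matrix of companion matrices C(f_i):
R = [[0, 0, 0, 8], [1, 0, 0, -14], [0, 1, 0, 3], [0, 0, 1, 4]].

R = [[0, 0, 0, 8], [1, 0, 0, -14], [0, 1, 0, 3], [0, 0, 1, 4]]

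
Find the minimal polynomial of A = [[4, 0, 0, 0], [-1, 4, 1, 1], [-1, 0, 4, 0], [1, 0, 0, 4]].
m_A(x) = (x - 4)^2

The characteristic polynomial factors as (x - 4)^4. The minimal polynomial is ∏(x - λ)^{k_λ} where k_λ is the size of the largest Jordan block at λ.

For λ = 4: rank(A - 4I) = 2, and the largest Jordan block has size 2 (the smallest k with rank((A - 4I)^k) = rank((A - 4I)^(k+1))).

So m_A(x) = (x - 4)^2.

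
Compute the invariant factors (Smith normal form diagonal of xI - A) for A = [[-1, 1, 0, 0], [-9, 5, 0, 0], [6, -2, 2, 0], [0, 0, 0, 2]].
x - 2, x - 2, (x - 2)^2

The Jordan structure of A has elementary divisors (x - 2)^2, (x - 2), (x - 2). Arranging the block sizes at each eigenvalue in decreasing order and taking row products gives the invariant factors.

Invariant factors (smallest first, each dividing the next): x - 2, x - 2, (x - 2)^2.

Check: the last factor (x - 2)^2 is the minimal polynomial, and the product (x - 2)^4 is the characteristic polynomial.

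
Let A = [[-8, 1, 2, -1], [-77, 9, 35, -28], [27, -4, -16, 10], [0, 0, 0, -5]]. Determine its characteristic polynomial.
χ_A(x) = (x + 5)^4

xI - A = [[x + 8, -1, -2, 1], [77, x - 9, -35, 28], [-27, 4, x + 16, -10], [0, 0, 0, x + 5]].

Expanding det(xI - A) along the first row:
det(xI - A) = + (x + 8)·det([[x - 9, -35, 28], [4, x + 16, -10], [0, 0, x + 5]]) - (-1)·det([[77, -35, 28], [-27, x + 16, -10], [0, 0, x + 5]]) + (-2)·det([[77, x - 9, 28], [-27, 4, -10], [0, 0, x + 5]]) - (1)·det([[77, x - 9, -35], [-27, 4, x + 16], [0, 0, 0]]).

Evaluating gives χ_A(x) = x^4 + 20x^3 + 150x^2 + 500x + 625 = (x + 5)^4.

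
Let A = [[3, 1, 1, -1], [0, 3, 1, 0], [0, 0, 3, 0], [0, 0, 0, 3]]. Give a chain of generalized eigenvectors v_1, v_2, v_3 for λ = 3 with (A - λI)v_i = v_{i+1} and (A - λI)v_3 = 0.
We seek v_1 ∈ ker((A - 3I)^3) \ ker((A - 3I)^2), then set v_{i+1} = (A - 3I) v_i.

One such chain is v_1 = [[-3, 0, 1, 0]]^T, v_2 = [[1, 1, 0, 0]]^T, v_3 = [[1, 0, 0, 0]]^T. Check: (A - 3I) v_3 = [[0, 0, 0, 0]]^T = 0.

v_1 = [[-3, 0, 1, 0]]^T, v_2 = [[1, 1, 0, 0]]^T, v_3 = [[1, 0, 0, 0]]^T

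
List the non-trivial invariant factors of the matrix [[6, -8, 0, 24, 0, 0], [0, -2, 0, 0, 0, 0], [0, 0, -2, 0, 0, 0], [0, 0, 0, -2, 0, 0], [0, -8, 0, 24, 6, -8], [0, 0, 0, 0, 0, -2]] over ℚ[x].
The Jordan structure of A has elementary divisors (x + 2), (x + 2), (x + 2), (x + 2), (x - 6), (x - 6). Arranging the block sizes at each eigenvalue in decreasing order and taking row products gives the invariant factors.

Invariant factors (smallest first, each dividing the next): x + 2, x + 2, (x - 6)(x + 2), (x - 6)(x + 2).

Check: the last factor (x - 6)(x + 2) is the minimal polynomial, and the product (x - 6)^2(x + 2)^4 is the characteristic polynomial.

x + 2, x + 2, (x - 6)(x + 2), (x - 6)(x + 2)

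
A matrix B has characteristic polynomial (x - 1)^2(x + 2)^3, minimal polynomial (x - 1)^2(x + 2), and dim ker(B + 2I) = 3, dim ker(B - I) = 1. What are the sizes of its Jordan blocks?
λ = -2: algebraic multiplicity 3 (exponent in χ_B), largest block size 1 (exponent in m_B), 3 blocks (geometric multiplicity). These force block sizes [1, 1, 1].
λ = 1: algebraic multiplicity 2 (exponent in χ_B), largest block size 2 (exponent in m_B), 1 block (geometric multiplicity). This forces block sizes [2].

Jordan blocks: (-2, 1), (-2, 1), (-2, 1), (1, 2)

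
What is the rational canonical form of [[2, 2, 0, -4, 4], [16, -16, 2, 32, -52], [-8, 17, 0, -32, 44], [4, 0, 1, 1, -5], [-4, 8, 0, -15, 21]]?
The invariant factors of A (the non-unit diagonal entries of the Smith normal form of xI - A over ℚ[x]) are x - 2, x^2(x - 4)(x - 2), each dividing the next. The characteristic polynomial is their product, x^2(x - 4)(x - 2)^2.

The rational canonical form is the block-diagonal matrix of companion matrices C(f_i):
R = [[2, 0, 0, 0, 0], [0, 0, 0, 0, 0], [0, 1, 0, 0, 0], [0, 0, 1, 0, -8], [0, 0, 0, 1, 6]].

R = [[2, 0, 0, 0, 0], [0, 0, 0, 0, 0], [0, 1, 0, 0, 0], [0, 0, 1, 0, -8], [0, 0, 0, 1, 6]]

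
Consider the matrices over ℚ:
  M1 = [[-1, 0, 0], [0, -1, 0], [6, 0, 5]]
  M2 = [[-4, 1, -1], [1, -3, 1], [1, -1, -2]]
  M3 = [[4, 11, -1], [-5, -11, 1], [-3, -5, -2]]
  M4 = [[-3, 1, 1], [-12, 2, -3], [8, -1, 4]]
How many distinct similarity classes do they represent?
3 classes: {M1}, {M2, M3}, {M4}

Characteristic polynomials: χ_{M1} = (x - 5)(x + 1)^2, χ_{M2} = (x + 3)^3, χ_{M3} = (x + 3)^3, χ_{M4} = (x - 5)(x + 1)^2.

{M1}: invariant factors x + 1, (x - 5)(x + 1).

{M2, M3}: invariant factors (x + 3)^3.

{M4}: invariant factors (x - 5)(x + 1)^2.

Matrices are similar if and only if their invariant-factor lists agree; the partition into similarity classes is {M1}, {M2, M3}, {M4}.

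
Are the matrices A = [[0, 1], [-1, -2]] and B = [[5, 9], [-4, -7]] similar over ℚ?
Yes.

Two matrices over a field are similar if and only if they have the same invariant factors.

Both A and B have characteristic polynomial (x + 1)^2 and minimal polynomial (x + 1)^2. Computing further, both have invariant factors (x + 1)^2. Hence A and B are similar.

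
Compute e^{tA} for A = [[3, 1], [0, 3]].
A has Jordan form J = [[3, 1], [0, 3]] with A = PJP^{-1}, so e^{tA} = P e^{tJ} P^{-1}.

For a Jordan block J_k(λ), e^{tJ_k(λ)} = e^{λt} · (I + tN + t^2 N^2/2! + ... + t^{k-1} N^{k-1}/(k-1)!) where N is the nilpotent superdiagonal part.

Assembling the blocks and conjugating back gives the entries of e^{tA} as shown above.

e^{tA} = [[e^{3*t}, t*e^{3*t}], [0, e^{3*t}]]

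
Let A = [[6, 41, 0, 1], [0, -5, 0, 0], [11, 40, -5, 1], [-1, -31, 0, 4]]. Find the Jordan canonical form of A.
The characteristic polynomial is det(xI - A) = (x - 5)^2(x + 5)^2, so the eigenvalues are -5 (algebraic multiplicity 2), 5 (algebraic multiplicity 2).

For λ = -5: rank(A + 5I) = 3, rank((A + 5I)^2) = 2. The eigenspace has dimension 4 - 3 = 1, so there is 1 Jordan block; the rank sequence gives block sizes [2].

For λ = 5: rank(A - 5I) = 3, rank((A - 5I)^2) = 2. The eigenspace has dimension 4 - 3 = 1, so there is 1 Jordan block; the rank sequence gives block sizes [2].

Assembling the blocks gives the Jordan form J above.

J = [[-5, 1, 0, 0], [0, -5, 0, 0], [0, 0, 5, 1], [0, 0, 0, 5]]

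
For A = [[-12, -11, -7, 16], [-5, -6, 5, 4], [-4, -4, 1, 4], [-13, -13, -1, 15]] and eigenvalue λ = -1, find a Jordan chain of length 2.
We seek v_1 ∈ ker((A + I)^2) \ ker(A + I), then set v_{i+1} = (A + I) v_i.

One such chain is v_1 = [[0, 2, 1, 2]]^T, v_2 = [[3, 3, 2, 5]]^T. Check: (A + I) v_2 = [[0, 0, 0, 0]]^T = 0.

v_1 = [[0, 2, 1, 2]]^T, v_2 = [[3, 3, 2, 5]]^T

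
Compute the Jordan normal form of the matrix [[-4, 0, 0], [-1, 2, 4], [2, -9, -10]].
The characteristic polynomial is det(xI - A) = (x + 4)^3, so the eigenvalues are -4 (algebraic multiplicity 3).

For λ = -4: rank(A + 4I) = 2, rank((A + 4I)^2) = 1, rank((A + 4I)^3) = 0. The eigenspace has dimension 3 - 2 = 1, so there is 1 Jordan block; the rank sequence gives block sizes [3].

Assembling the blocks gives the Jordan form J above.

J = [[-4, 1, 0], [0, -4, 1], [0, 0, -4]]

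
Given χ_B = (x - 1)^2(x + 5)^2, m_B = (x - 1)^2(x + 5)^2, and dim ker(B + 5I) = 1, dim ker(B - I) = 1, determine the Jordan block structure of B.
Jordan blocks: (-5, 2), (1, 2)

λ = -5: algebraic multiplicity 2 (exponent in χ_B), largest block size 2 (exponent in m_B), 1 block (geometric multiplicity). This forces block sizes [2].
λ = 1: algebraic multiplicity 2 (exponent in χ_B), largest block size 2 (exponent in m_B), 1 block (geometric multiplicity). This forces block sizes [2].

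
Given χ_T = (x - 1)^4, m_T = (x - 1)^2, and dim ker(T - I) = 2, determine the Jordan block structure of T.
λ = 1: algebraic multiplicity 4 (exponent in χ_T), largest block size 2 (exponent in m_T), 2 blocks (geometric multiplicity). These force block sizes [2, 2].

Jordan blocks: (1, 2), (1, 2)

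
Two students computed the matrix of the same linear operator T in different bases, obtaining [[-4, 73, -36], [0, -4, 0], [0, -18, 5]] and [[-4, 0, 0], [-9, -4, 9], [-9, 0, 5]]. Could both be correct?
No.

Both have characteristic polynomial (x - 5)(x + 4)^2, but the minimal polynomial of A is (x - 5)(x + 4)^2 while the minimal polynomial of B is (x - 5)(x + 4). The minimal polynomial is a similarity invariant, so A and B are not similar.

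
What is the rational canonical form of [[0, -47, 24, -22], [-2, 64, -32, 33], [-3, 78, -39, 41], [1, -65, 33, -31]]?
R = [[0, 0, 0, -16], [1, 0, 0, -24], [0, 1, 0, -17], [0, 0, 1, -6]]

The invariant factors of A (the non-unit diagonal entries of the Smith normal form of xI - A over ℚ[x]) are (x^2 + 3x + 4)^2, each dividing the next. The characteristic polynomial is their product, (x^2 + 3x + 4)^2.

The rational canonical form is the block-diagonal matrix of companion matrices C(f_i):
R = [[0, 0, 0, -16], [1, 0, 0, -24], [0, 1, 0, -17], [0, 0, 1, -6]].

Note the characteristic polynomial does not split into linear factors over ℚ, so A has no Jordan form over ℚ; the rational canonical form exists over any field.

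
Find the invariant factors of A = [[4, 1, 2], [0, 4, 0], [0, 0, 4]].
The Jordan structure of A has elementary divisors (x - 4)^2, (x - 4). Arranging the block sizes at each eigenvalue in decreasing order and taking row products gives the invariant factors.

Invariant factors (smallest first, each dividing the next): x - 4, (x - 4)^2.

Check: the last factor (x - 4)^2 is the minimal polynomial, and the product (x - 4)^3 is the characteristic polynomial.

x - 4, (x - 4)^2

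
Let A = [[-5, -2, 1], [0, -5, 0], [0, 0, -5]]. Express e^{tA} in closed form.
A has Jordan form J = [[-5, 1, 0], [0, -5, 0], [0, 0, -5]] with A = PJP^{-1}, so e^{tA} = P e^{tJ} P^{-1}.

For a Jordan block J_k(λ), e^{tJ_k(λ)} = e^{λt} · (I + tN + t^2 N^2/2! + ... + t^{k-1} N^{k-1}/(k-1)!) where N is the nilpotent superdiagonal part.

Assembling the blocks and conjugating back gives the entries of e^{tA} as shown above.

e^{tA} = [[e^{-5*t}, -2*t*e^{-5*t}, t*e^{-5*t}], [0, e^{-5*t}, 0], [0, 0, e^{-5*t}]]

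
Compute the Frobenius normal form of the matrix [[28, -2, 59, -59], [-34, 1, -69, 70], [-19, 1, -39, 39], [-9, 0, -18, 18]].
The invariant factors of A (the non-unit diagonal entries of the Smith normal form of xI - A over ℚ[x]) are (x^2 - 4x - 3)^2, each dividing the next. The characteristic polynomial is their product, (x^2 - 4x - 3)^2.

The rational canonical form is the block-diagonal matrix of companion matrices C(f_i):
R = [[0, 0, 0, -9], [1, 0, 0, -24], [0, 1, 0, -10], [0, 0, 1, 8]].

Note the characteristic polynomial does not split into linear factors over ℚ, so A has no Jordan form over ℚ; the rational canonical form exists over any field.

R = [[0, 0, 0, -9], [1, 0, 0, -24], [0, 1, 0, -10], [0, 0, 1, 8]]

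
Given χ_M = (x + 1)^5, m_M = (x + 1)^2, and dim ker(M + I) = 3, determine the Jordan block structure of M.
λ = -1: algebraic multiplicity 5 (exponent in χ_M), largest block size 2 (exponent in m_M), 3 blocks (geometric multiplicity). These force block sizes [2, 2, 1].

Jordan blocks: (-1, 2), (-1, 2), (-1, 1)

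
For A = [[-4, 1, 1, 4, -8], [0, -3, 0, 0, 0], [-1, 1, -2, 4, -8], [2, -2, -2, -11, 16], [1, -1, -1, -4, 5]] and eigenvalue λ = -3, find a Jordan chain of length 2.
We seek v_1 ∈ ker((A + 3I)^2) \ ker(A + 3I), then set v_{i+1} = (A + 3I) v_i.

One such chain is v_1 = [[0, 1, 0, 0, 0]]^T, v_2 = [[1, 0, 1, -2, -1]]^T. Check: (A + 3I) v_2 = [[0, 0, 0, 0, 0]]^T = 0.

v_1 = [[0, 1, 0, 0, 0]]^T, v_2 = [[1, 0, 1, -2, -1]]^T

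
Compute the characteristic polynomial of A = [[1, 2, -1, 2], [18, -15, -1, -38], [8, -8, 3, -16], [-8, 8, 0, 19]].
xI - A = [[x - 1, -2, 1, -2], [-18, x + 15, 1, 38], [-8, 8, x - 3, 16], [8, -8, 0, x - 19]].

Expanding det(xI - A) along the first row:
det(xI - A) = + (x - 1)·det([[x + 15, 1, 38], [8, x - 3, 16], [-8, 0, x - 19]]) - (-2)·det([[-18, 1, 38], [-8, x - 3, 16], [8, 0, x - 19]]) + (1)·det([[-18, x + 15, 38], [-8, 8, 16], [8, -8, x - 19]]) - (-2)·det([[-18, x + 15, 1], [-8, 8, x - 3], [8, -8, 0]]).

Evaluating gives χ_A(x) = x^4 - 8x^3 + 18x^2 - 27 = (x - 3)^3(x + 1).

χ_A(x) = (x - 3)^3(x + 1)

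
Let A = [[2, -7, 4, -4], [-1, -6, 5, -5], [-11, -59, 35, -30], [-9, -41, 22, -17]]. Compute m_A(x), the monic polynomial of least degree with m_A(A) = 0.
m_A(x) = (x - 5)(x - 3)^3

The characteristic polynomial factors as (x - 5)(x - 3)^3. The minimal polynomial is ∏(x - λ)^{k_λ} where k_λ is the size of the largest Jordan block at λ.

For λ = 3: rank(A - 3I) = 3, and the largest Jordan block has size 3 (the smallest k with rank((A - 3I)^k) = rank((A - 3I)^(k+1))).
For λ = 5: rank(A - 5I) = 3, and the largest Jordan block has size 1 (the smallest k with rank((A - 5I)^k) = rank((A - 5I)^(k+1))).

So m_A(x) = (x - 5)(x - 3)^3.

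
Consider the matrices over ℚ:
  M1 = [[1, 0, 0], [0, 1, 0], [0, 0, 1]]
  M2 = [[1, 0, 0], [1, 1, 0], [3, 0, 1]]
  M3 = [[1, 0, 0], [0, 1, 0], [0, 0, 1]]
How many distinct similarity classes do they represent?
2 classes: {M1, M3}, {M2}

Characteristic polynomials: χ_{M1} = (x - 1)^3, χ_{M2} = (x - 1)^3, χ_{M3} = (x - 1)^3.

{M1, M3}: invariant factors x - 1, x - 1, x - 1.

{M2}: invariant factors x - 1, (x - 1)^2.

Matrices are similar if and only if their invariant-factor lists agree; the partition into similarity classes is {M1, M3}, {M2}.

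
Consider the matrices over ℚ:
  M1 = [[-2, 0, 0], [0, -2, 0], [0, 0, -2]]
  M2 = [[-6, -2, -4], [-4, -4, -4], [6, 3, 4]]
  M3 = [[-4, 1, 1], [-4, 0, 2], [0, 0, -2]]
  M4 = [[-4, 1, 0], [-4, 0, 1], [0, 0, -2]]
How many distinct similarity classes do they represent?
Characteristic polynomials: χ_{M1} = (x + 2)^3, χ_{M2} = (x + 2)^3, χ_{M3} = (x + 2)^3, χ_{M4} = (x + 2)^3.

{M1}: invariant factors x + 2, x + 2, x + 2.

{M2, M3}: invariant factors x + 2, (x + 2)^2.

{M4}: invariant factors (x + 2)^3.

Matrices are similar if and only if their invariant-factor lists agree; the partition into similarity classes is {M1}, {M2, M3}, {M4}.

3 classes: {M1}, {M2, M3}, {M4}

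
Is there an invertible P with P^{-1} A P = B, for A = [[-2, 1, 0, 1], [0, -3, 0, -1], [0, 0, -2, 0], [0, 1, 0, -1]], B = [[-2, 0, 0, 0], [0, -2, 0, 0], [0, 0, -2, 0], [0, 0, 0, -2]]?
Both have characteristic polynomial (x + 2)^4, but the minimal polynomial of A is (x + 2)^2 while the minimal polynomial of B is x + 2. The minimal polynomial is a similarity invariant, so A and B are not similar.

No.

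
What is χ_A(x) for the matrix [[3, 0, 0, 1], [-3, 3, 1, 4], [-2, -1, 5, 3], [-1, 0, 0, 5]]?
xI - A = [[x - 3, 0, 0, -1], [3, x - 3, -1, -4], [2, 1, x - 5, -3], [1, 0, 0, x - 5]].

Expanding det(xI - A) along the first row:
det(xI - A) = + (x - 3)·det([[x - 3, -1, -4], [1, x - 5, -3], [0, 0, x - 5]]) - (0)·det([[3, -1, -4], [2, x - 5, -3], [1, 0, x - 5]]) + (0)·det([[3, x - 3, -4], [2, 1, -3], [1, 0, x - 5]]) - (-1)·det([[3, x - 3, -1], [2, 1, x - 5], [1, 0, 0]]).

Evaluating gives χ_A(x) = x^4 - 16x^3 + 96x^2 - 256x + 256 = (x - 4)^4.

χ_A(x) = (x - 4)^4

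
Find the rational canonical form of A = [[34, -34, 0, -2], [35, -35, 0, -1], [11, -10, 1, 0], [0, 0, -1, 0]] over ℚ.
The invariant factors of A (the non-unit diagonal entries of the Smith normal form of xI - A over ℚ[x]) are (x - 3)(x + 2)(x^2 + x + 6), each dividing the next. The characteristic polynomial is their product, (x - 3)(x + 2)(x^2 + x + 6).

The rational canonical form is the block-diagonal matrix of companion matrices C(f_i):
R = [[0, 0, 0, 36], [1, 0, 0, 12], [0, 1, 0, 1], [0, 0, 1, 0]].

Note the characteristic polynomial does not split into linear factors over ℚ, so A has no Jordan form over ℚ; the rational canonical form exists over any field.

R = [[0, 0, 0, 36], [1, 0, 0, 12], [0, 1, 0, 1], [0, 0, 1, 0]]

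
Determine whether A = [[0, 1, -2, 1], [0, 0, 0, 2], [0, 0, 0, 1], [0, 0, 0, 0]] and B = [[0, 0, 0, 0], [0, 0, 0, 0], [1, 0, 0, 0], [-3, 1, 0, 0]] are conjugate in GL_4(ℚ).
Two matrices over a field are similar if and only if they have the same invariant factors.

Both A and B have characteristic polynomial x^4 and minimal polynomial x^2. Computing further, both have invariant factors x^2, x^2. Hence A and B are similar.

Yes.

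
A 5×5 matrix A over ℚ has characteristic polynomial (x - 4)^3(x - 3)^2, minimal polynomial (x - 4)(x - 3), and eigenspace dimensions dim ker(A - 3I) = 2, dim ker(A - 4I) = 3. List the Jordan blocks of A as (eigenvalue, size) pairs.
λ = 3: algebraic multiplicity 2 (exponent in χ_A), largest block size 1 (exponent in m_A), 2 blocks (geometric multiplicity). These force block sizes [1, 1].
λ = 4: algebraic multiplicity 3 (exponent in χ_A), largest block size 1 (exponent in m_A), 3 blocks (geometric multiplicity). These force block sizes [1, 1, 1].

Jordan blocks: (3, 1), (3, 1), (4, 1), (4, 1), (4, 1)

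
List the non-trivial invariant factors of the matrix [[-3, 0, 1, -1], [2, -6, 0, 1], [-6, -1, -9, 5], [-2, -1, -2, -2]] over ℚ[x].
The Jordan structure of A has elementary divisors (x + 5)^2, (x + 5)^2. Arranging the block sizes at each eigenvalue in decreasing order and taking row products gives the invariant factors.

Invariant factors (smallest first, each dividing the next): (x + 5)^2, (x + 5)^2.

Check: the last factor (x + 5)^2 is the minimal polynomial, and the product (x + 5)^4 is the characteristic polynomial.

(x + 5)^2, (x + 5)^2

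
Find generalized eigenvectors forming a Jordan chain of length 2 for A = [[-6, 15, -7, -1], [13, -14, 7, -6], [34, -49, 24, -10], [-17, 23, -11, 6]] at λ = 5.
We seek v_1 ∈ ker((A - 5I)^2) \ ker(A - 5I), then set v_{i+1} = (A - 5I) v_i.

One such chain is v_1 = [[0, -1, -2, 1]]^T, v_2 = [[-2, -1, 1, 0]]^T. Check: (A - 5I) v_2 = [[0, 0, 0, 0]]^T = 0.

v_1 = [[0, -1, -2, 1]]^T, v_2 = [[-2, -1, 1, 0]]^T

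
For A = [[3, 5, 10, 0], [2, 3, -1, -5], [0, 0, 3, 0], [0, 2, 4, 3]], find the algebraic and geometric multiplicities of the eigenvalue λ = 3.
The characteristic polynomial is (x - 3)^4, so the factor x - 3 appears with exponent 4: the algebraic multiplicity is 4.

rank(A - 3I) = 2, so the eigenspace has dimension 4 - 2 = 2: the geometric multiplicity is 2.

Since 2 < 4, A is not diagonalizable.

algebraic multiplicity 4, geometric multiplicity 2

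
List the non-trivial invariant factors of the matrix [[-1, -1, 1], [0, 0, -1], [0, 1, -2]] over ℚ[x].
x + 1, (x + 1)^2

The Jordan structure of A has elementary divisors (x + 1)^2, (x + 1). Arranging the block sizes at each eigenvalue in decreasing order and taking row products gives the invariant factors.

Invariant factors (smallest first, each dividing the next): x + 1, (x + 1)^2.

Check: the last factor (x + 1)^2 is the minimal polynomial, and the product (x + 1)^3 is the characteristic polynomial.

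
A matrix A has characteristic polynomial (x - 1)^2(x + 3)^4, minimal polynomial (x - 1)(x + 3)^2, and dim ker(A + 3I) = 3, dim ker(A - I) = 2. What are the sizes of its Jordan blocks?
λ = -3: algebraic multiplicity 4 (exponent in χ_A), largest block size 2 (exponent in m_A), 3 blocks (geometric multiplicity). These force block sizes [2, 1, 1].
λ = 1: algebraic multiplicity 2 (exponent in χ_A), largest block size 1 (exponent in m_A), 2 blocks (geometric multiplicity). These force block sizes [1, 1].

Jordan blocks: (-3, 2), (-3, 1), (-3, 1), (1, 1), (1, 1)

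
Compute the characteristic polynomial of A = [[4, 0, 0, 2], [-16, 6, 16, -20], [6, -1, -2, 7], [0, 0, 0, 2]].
χ_A(x) = (x - 4)(x - 2)^3

xI - A = [[x - 4, 0, 0, -2], [16, x - 6, -16, 20], [-6, 1, x + 2, -7], [0, 0, 0, x - 2]].

Expanding det(xI - A) along the first row:
det(xI - A) = + (x - 4)·det([[x - 6, -16, 20], [1, x + 2, -7], [0, 0, x - 2]]) - (0)·det([[16, -16, 20], [-6, x + 2, -7], [0, 0, x - 2]]) + (0)·det([[16, x - 6, 20], [-6, 1, -7], [0, 0, x - 2]]) - (-2)·det([[16, x - 6, -16], [-6, 1, x + 2], [0, 0, 0]]).

Evaluating gives χ_A(x) = x^4 - 10x^3 + 36x^2 - 56x + 32 = (x - 4)(x - 2)^3.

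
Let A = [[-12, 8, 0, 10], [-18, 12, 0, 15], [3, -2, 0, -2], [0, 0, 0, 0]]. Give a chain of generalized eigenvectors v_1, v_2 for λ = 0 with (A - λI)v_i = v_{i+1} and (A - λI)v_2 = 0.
We seek v_1 ∈ ker(A^2) \ ker(A), then set v_{i+1} = A v_i.

One such chain is v_1 = [[-4, -5, 0, -1]]^T, v_2 = [[-2, -3, 0, 0]]^T. Check: A v_2 = [[0, 0, 0, 0]]^T = 0.

v_1 = [[-4, -5, 0, -1]]^T, v_2 = [[-2, -3, 0, 0]]^T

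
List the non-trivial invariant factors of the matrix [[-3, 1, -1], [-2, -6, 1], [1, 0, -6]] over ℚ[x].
(x + 5)^3

The Jordan structure of A has elementary divisors (x + 5)^3. Arranging the block sizes at each eigenvalue in decreasing order and taking row products gives the invariant factors.

Invariant factors (smallest first, each dividing the next): (x + 5)^3.

Check: the last factor (x + 5)^3 is the minimal polynomial, and the product (x + 5)^3 is the characteristic polynomial.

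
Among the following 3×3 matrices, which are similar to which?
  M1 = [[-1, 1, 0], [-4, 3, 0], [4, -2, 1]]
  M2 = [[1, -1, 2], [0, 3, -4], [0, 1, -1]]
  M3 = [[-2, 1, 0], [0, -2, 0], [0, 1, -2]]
2 classes: {M1, M2}, {M3}

Characteristic polynomials: χ_{M1} = (x - 1)^3, χ_{M2} = (x - 1)^3, χ_{M3} = (x + 2)^3.

{M1, M2}: invariant factors x - 1, (x - 1)^2.

{M3}: invariant factors x + 2, (x + 2)^2.

Matrices are similar if and only if their invariant-factor lists agree; the partition into similarity classes is {M1, M2}, {M3}.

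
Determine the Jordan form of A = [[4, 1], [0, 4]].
J = [[4, 1], [0, 4]]

The characteristic polynomial is det(xI - A) = (x - 4)^2, so the eigenvalues are 4 (algebraic multiplicity 2).

For λ = 4: rank(A - 4I) = 1, rank((A - 4I)^2) = 0. The eigenspace has dimension 2 - 1 = 1, so there is 1 Jordan block; the rank sequence gives block sizes [2].

Assembling the blocks gives the Jordan form J above.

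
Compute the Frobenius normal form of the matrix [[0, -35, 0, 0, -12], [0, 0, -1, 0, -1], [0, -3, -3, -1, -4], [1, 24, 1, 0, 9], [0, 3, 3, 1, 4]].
R = [[0, 0, 0, 0, 0], [1, 0, 0, 0, 0], [0, 1, 0, 0, -12], [0, 0, 1, 0, 8], [0, 0, 0, 1, 1]]

The invariant factors of A (the non-unit diagonal entries of the Smith normal form of xI - A over ℚ[x]) are x^2(x - 2)^2(x + 3), each dividing the next. The characteristic polynomial is their product, x^2(x - 2)^2(x + 3).

The rational canonical form is the block-diagonal matrix of companion matrices C(f_i):
R = [[0, 0, 0, 0, 0], [1, 0, 0, 0, 0], [0, 1, 0, 0, -12], [0, 0, 1, 0, 8], [0, 0, 0, 1, 1]].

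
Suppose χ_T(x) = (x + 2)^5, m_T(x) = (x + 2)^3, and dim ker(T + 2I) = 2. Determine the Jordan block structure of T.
Jordan blocks: (-2, 3), (-2, 2)

λ = -2: algebraic multiplicity 5 (exponent in χ_T), largest block size 3 (exponent in m_T), 2 blocks (geometric multiplicity). These force block sizes [3, 2].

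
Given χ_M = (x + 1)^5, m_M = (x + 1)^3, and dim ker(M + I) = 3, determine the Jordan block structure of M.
Jordan blocks: (-1, 3), (-1, 1), (-1, 1)

λ = -1: algebraic multiplicity 5 (exponent in χ_M), largest block size 3 (exponent in m_M), 3 blocks (geometric multiplicity). These force block sizes [3, 1, 1].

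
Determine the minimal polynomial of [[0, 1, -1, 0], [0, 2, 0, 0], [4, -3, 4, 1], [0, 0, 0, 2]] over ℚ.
The characteristic polynomial factors as (x - 2)^4. The minimal polynomial is ∏(x - λ)^{k_λ} where k_λ is the size of the largest Jordan block at λ.

For λ = 2: rank(A - 2I) = 2, and the largest Jordan block has size 3 (the smallest k with rank((A - 2I)^k) = rank((A - 2I)^(k+1))).

So m_A(x) = (x - 2)^3.

m_A(x) = (x - 2)^3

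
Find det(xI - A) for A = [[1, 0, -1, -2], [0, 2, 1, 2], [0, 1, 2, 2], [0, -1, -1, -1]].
χ_A(x) = (x - 1)^4

xI - A = [[x - 1, 0, 1, 2], [0, x - 2, -1, -2], [0, -1, x - 2, -2], [0, 1, 1, x + 1]].

Expanding det(xI - A) along the first row:
det(xI - A) = + (x - 1)·det([[x - 2, -1, -2], [-1, x - 2, -2], [1, 1, x + 1]]) - (0)·det([[0, -1, -2], [0, x - 2, -2], [0, 1, x + 1]]) + (1)·det([[0, x - 2, -2], [0, -1, -2], [0, 1, x + 1]]) - (2)·det([[0, x - 2, -1], [0, -1, x - 2], [0, 1, 1]]).

Evaluating gives χ_A(x) = x^4 - 4x^3 + 6x^2 - 4x + 1 = (x - 1)^4.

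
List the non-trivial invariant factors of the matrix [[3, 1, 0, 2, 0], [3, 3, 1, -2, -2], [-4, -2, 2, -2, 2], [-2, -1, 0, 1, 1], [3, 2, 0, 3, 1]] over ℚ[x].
The Jordan structure of A has elementary divisors (x - 2)^3, (x - 2)^2. Arranging the block sizes at each eigenvalue in decreasing order and taking row products gives the invariant factors.

Invariant factors (smallest first, each dividing the next): (x - 2)^2, (x - 2)^3.

Check: the last factor (x - 2)^3 is the minimal polynomial, and the product (x - 2)^5 is the characteristic polynomial.

(x - 2)^2, (x - 2)^3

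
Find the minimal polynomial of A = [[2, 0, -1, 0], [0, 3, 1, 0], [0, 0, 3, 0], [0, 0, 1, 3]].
m_A(x) = (x - 3)^2(x - 2)

The characteristic polynomial factors as (x - 3)^3(x - 2). The minimal polynomial is ∏(x - λ)^{k_λ} where k_λ is the size of the largest Jordan block at λ.

For λ = 2: rank(A - 2I) = 3, and the largest Jordan block has size 1 (the smallest k with rank((A - 2I)^k) = rank((A - 2I)^(k+1))).
For λ = 3: rank(A - 3I) = 2, and the largest Jordan block has size 2 (the smallest k with rank((A - 3I)^k) = rank((A - 3I)^(k+1))).

So m_A(x) = (x - 3)^2(x - 2).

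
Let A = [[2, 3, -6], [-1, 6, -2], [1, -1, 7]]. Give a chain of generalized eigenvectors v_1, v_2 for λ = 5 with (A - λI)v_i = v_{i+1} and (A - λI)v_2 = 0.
v_1 = [[0, 1, 0]]^T, v_2 = [[3, 1, -1]]^T

We seek v_1 ∈ ker((A - 5I)^2) \ ker(A - 5I), then set v_{i+1} = (A - 5I) v_i.

One such chain is v_1 = [[0, 1, 0]]^T, v_2 = [[3, 1, -1]]^T. Check: (A - 5I) v_2 = [[0, 0, 0]]^T = 0.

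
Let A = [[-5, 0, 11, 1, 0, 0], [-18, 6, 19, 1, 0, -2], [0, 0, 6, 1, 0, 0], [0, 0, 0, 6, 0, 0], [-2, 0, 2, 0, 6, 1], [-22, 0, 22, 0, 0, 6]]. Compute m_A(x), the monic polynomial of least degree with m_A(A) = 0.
The characteristic polynomial factors as (x - 6)^5(x + 5). The minimal polynomial is ∏(x - λ)^{k_λ} where k_λ is the size of the largest Jordan block at λ.

For λ = -5: rank(A + 5I) = 5, and the largest Jordan block has size 1 (the smallest k with rank((A + 5I)^k) = rank((A + 5I)^(k+1))).
For λ = 6: rank(A - 6I) = 4, and the largest Jordan block has size 3 (the smallest k with rank((A - 6I)^k) = rank((A - 6I)^(k+1))).

So m_A(x) = (x - 6)^3(x + 5).

m_A(x) = (x - 6)^3(x + 5)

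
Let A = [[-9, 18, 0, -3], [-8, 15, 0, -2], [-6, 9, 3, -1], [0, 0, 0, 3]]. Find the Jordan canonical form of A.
J = [[3, 1, 0, 0], [0, 3, 0, 0], [0, 0, 3, 1], [0, 0, 0, 3]]

The characteristic polynomial is det(xI - A) = (x - 3)^4, so the eigenvalues are 3 (algebraic multiplicity 4).

For λ = 3: rank(A - 3I) = 2, rank((A - 3I)^2) = 0. The eigenspace has dimension 4 - 2 = 2, so there are 2 Jordan blocks; the rank sequence gives block sizes [2, 2].

Assembling the blocks gives the Jordan form J above.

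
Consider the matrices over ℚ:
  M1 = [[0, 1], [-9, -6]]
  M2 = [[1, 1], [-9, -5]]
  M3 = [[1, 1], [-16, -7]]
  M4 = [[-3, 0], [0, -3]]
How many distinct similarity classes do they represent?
3 classes: {M1, M3}, {M2}, {M4}

Characteristic polynomials: χ_{M1} = (x + 3)^2, χ_{M2} = (x + 2)^2, χ_{M3} = (x + 3)^2, χ_{M4} = (x + 3)^2.

{M1, M3}: invariant factors (x + 3)^2.

{M2}: invariant factors (x + 2)^2.

{M4}: invariant factors x + 3, x + 3.

Matrices are similar if and only if their invariant-factor lists agree; the partition into similarity classes is {M1, M3}, {M2}, {M4}.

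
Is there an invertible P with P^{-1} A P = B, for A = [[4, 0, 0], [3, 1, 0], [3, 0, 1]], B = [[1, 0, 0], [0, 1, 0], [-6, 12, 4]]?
Two matrices over a field are similar if and only if they have the same invariant factors.

Both A and B have characteristic polynomial (x - 4)(x - 1)^2 and minimal polynomial (x - 4)(x - 1). Computing further, both have invariant factors x - 1, (x - 4)(x - 1). Hence A and B are similar.

Yes.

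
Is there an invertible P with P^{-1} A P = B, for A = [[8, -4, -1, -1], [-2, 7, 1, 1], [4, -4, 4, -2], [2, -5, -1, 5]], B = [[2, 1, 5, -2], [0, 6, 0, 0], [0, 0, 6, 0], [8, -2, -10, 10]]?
Both have characteristic polynomial (x - 6)^4, but the minimal polynomial of A is (x - 6)^3 while the minimal polynomial of B is (x - 6)^2. The minimal polynomial is a similarity invariant, so A and B are not similar.

No.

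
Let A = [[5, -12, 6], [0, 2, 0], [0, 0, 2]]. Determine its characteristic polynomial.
xI - A = [[x - 5, 12, -6], [0, x - 2, 0], [0, 0, x - 2]].

Expanding det(xI - A) along the first row:
det(xI - A) = + (x - 5)·det([[x - 2, 0], [0, x - 2]]) - (12)·det([[0, 0], [0, x - 2]]) + (-6)·det([[0, x - 2], [0, 0]]).

Evaluating gives χ_A(x) = x^3 - 9x^2 + 24x - 20 = (x - 5)(x - 2)^2.

χ_A(x) = (x - 5)(x - 2)^2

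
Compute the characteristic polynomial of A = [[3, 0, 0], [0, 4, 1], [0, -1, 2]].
χ_A(x) = (x - 3)^3

xI - A = [[x - 3, 0, 0], [0, x - 4, -1], [0, 1, x - 2]].

Expanding det(xI - A) along the first row:
det(xI - A) = + (x - 3)·det([[x - 4, -1], [1, x - 2]]) - (0)·det([[0, -1], [0, x - 2]]) + (0)·det([[0, x - 4], [0, 1]]).

Evaluating gives χ_A(x) = x^3 - 9x^2 + 27x - 27 = (x - 3)^3.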